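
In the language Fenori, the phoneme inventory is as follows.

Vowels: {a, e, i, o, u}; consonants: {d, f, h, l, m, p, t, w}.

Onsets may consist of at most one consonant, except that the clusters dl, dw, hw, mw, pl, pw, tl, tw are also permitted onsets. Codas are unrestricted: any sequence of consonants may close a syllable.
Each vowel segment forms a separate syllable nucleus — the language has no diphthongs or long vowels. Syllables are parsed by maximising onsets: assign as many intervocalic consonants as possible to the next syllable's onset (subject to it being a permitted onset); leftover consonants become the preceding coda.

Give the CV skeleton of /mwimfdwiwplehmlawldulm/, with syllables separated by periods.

Nuclei (vowels): i, i, e, a, u → 5 syllables.
σ1/σ2 boundary: /mfdw/ splits as /mf/ + /dw/ (/dw/ is the longest suffix that is a licit onset).
σ2/σ3 boundary: /wpl/; trying suffixes from longest down, /pl/ is the first permitted one, so coda /w/ | onset /pl/.
σ3/σ4 boundary: /hml/; trying suffixes from longest down, /l/ is the first permitted one, so coda /hm/ | onset /l/.
σ4/σ5 boundary: cluster /wld/ — the longest permitted-onset suffix is /d/; onset = /d/, preceding coda = /wl/.
Syllabification: mwimf.dwiw.plehm.lawl.dulm.
Mapping each syllable to C/V: /mwimf/ → CCVCC, /dwiw/ → CCVC, /plehm/ → CCVCC, /lawl/ → CVCC, /dulm/ → CVCC.

CCVCC.CCVC.CCVCC.CVCC.CVCC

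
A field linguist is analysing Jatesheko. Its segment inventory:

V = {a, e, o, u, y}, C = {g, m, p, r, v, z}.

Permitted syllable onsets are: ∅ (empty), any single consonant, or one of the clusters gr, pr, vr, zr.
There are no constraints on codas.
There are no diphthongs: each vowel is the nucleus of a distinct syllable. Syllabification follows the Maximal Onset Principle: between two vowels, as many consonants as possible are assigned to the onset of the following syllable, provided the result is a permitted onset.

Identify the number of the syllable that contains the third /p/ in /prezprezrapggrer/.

The vowels are e, e, a, e — 4 nuclei, so 4 syllables.
σ1/σ2 boundary: /zpr/; trying suffixes from longest down, /pr/ is the first permitted one, so coda /z/ | onset /pr/.
σ2/σ3 boundary: /zr/ is a licit onset in full, so it all attaches to the next syllable.
σ3/σ4 boundary: /pggr/; trying suffixes from longest down, /gr/ is the first permitted one, so coda /pg/ | onset /gr/.
So the parse is prez.pre.zrapg.grer.
The third /p/ is in the coda of syllable 3 (/zrapg/).

3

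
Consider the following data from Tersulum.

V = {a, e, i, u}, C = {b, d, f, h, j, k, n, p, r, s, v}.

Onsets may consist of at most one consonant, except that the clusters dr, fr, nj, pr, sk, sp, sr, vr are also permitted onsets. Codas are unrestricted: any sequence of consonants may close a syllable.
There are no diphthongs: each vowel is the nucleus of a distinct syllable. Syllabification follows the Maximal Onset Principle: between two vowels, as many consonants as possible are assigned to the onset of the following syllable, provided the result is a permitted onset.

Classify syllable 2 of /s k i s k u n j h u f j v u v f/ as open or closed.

The vowels are i, u, u, u — 4 nuclei, so 4 syllables.
σ1/σ2 boundary: cluster /sk/ — /sk/ is itself a permitted onset, so the whole cluster goes right; preceding coda = ∅.
σ2/σ3 boundary: /njh/; trying suffixes from longest down, /h/ is the first permitted one, so coda /nj/ | onset /h/.
σ3/σ4 boundary: cluster /fjv/ — the longest permitted-onset suffix is /v/; onset = /v/, preceding coda = /fj/.
Syllabification: ski.skunj.hufj.vuvf.
Syllable 2 is /skunj/ with coda /nj/, so it is closed.

closed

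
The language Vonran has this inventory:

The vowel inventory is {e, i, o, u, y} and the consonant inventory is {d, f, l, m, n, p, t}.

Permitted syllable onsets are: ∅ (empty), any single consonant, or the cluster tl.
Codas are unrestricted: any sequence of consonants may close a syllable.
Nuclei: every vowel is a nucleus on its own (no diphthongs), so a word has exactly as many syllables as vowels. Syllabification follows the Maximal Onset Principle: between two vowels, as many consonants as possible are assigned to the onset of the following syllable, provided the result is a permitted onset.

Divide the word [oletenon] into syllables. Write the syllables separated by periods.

o.le.te.non

The vowels are o, e, e, o — 4 nuclei, so 4 syllables.
Between /o/ (V1) and /e/ (V2): /l/ → onset of the next syllable (single consonants are always licit onsets).
Between /e/ (V2) and /e/ (V3): just /t/ — single C goes to the following onset.
Between /e/ (V3) and /o/ (V4): /n/ is a single consonant, so it becomes the next onset.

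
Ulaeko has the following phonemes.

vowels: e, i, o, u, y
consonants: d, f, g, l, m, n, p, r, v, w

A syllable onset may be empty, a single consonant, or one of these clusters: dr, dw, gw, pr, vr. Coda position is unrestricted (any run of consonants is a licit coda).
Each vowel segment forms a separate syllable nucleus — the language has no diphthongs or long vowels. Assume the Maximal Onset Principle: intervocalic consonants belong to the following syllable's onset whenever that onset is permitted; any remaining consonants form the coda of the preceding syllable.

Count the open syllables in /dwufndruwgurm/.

The vowels are u, u, u — 3 nuclei, so 3 syllables.
/u…u/ gap (V1→V2): /fndr/; trying suffixes from longest down, /dr/ is the first permitted one, so coda /fn/ | onset /dr/.
/u…u/ gap (V2→V3): cluster /wg/ — the longest permitted-onset suffix is /g/; onset = /g/, preceding coda = /w/.
Result: dwufn.druw.gurm.
Classifying each syllable: /dwufn/ (closed), /druw/ (closed), /gurm/ (closed).
Open syllables: 0.

0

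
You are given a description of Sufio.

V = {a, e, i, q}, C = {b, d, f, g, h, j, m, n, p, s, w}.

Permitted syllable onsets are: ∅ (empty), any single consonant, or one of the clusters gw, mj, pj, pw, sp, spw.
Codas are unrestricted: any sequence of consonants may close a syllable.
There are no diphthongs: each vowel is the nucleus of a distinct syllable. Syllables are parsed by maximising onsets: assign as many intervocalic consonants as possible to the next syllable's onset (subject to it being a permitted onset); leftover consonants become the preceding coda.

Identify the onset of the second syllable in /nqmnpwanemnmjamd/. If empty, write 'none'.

The vowels are q, a, e, a — 4 nuclei, so 4 syllables.
V1 /q/ – V2 /a/: /mnpw/ — longest licit onset from the right is /pw/, leaving /mn/ as coda.
V2 /a/ – V3 /e/: /n/ is a single consonant, so it becomes the next onset.
V3 /e/ – V4 /a/: /mnmj/ — longest licit onset from the right is /mj/, leaving /mn/ as coda.
Result: nqmn.pwa.nemn.mjamd.
Syllable 2 is /pwa/: onset /pw/, nucleus /a/, coda ∅.

pw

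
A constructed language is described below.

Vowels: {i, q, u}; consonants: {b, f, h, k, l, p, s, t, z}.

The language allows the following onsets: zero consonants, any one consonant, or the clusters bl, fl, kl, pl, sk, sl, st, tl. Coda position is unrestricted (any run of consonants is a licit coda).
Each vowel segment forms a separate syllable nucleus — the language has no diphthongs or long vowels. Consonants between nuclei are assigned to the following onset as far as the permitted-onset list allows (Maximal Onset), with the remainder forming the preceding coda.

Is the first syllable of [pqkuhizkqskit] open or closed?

open

Vowels present: q, u, i, q, i; each is a nucleus, giving 5 syllables.
/q…u/ gap (V1→V2): just /k/ — single C goes to the following onset.
/u…i/ gap (V2→V3): just /h/ — single C goes to the following onset.
/i…q/ gap (V3→V4): /zk/; trying suffixes from longest down, /k/ is the first permitted one, so coda /z/ | onset /k/.
/q…i/ gap (V4→V5): cluster /sk/ — /sk/ is itself a permitted onset, so the whole cluster goes right; preceding coda = ∅.
So the parse is pq.ku.hiz.kq.skit.
Syllable 1 is /pq/; it ends in its nucleus with no coda, so it is open.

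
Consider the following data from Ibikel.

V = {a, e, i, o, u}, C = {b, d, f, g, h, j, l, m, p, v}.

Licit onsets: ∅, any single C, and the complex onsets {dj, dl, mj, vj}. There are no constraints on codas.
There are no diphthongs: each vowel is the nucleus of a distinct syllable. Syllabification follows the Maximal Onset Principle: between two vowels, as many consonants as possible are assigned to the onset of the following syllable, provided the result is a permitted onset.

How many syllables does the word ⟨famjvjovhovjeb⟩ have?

4

The vowels are a, o, o, e — 4 nuclei, so 4 syllables.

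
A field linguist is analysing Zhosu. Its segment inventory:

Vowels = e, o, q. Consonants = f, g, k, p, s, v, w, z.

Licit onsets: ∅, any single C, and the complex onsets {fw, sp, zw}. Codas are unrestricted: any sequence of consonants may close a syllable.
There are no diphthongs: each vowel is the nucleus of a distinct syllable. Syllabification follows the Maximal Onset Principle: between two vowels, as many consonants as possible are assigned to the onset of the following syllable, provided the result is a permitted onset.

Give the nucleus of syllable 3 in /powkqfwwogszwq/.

The vowels are o, q, o, q — 4 nuclei, so 4 syllables.
The third nucleus (vowel 3 from the left) is /o/.

o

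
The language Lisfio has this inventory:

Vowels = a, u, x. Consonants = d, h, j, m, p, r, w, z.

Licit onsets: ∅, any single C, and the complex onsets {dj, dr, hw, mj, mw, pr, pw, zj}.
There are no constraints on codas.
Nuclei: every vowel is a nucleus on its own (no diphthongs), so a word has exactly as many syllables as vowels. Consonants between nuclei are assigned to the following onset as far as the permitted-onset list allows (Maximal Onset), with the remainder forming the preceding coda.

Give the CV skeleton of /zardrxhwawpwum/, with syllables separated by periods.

CVC.CCV.CCVC.CCVC

The vowels are a, x, a, u — 4 nuclei, so 4 syllables.
Between /a/ (V1) and /x/ (V2): /rdr/ splits as /r/ + /dr/ (/dr/ is the longest suffix that is a licit onset).
Between /x/ (V2) and /a/ (V3): /hw/ — entire cluster is a permitted onset → onset /hw/, coda ∅.
Between /a/ (V3) and /u/ (V4): /wpw/ splits as /w/ + /pw/ (/pw/ is the longest suffix that is a licit onset).
Syllabification: zar.drx.hwaw.pwum.
Mapping each syllable to C/V: /zar/ → CVC, /drx/ → CCV, /hwaw/ → CCVC, /pwum/ → CCVC.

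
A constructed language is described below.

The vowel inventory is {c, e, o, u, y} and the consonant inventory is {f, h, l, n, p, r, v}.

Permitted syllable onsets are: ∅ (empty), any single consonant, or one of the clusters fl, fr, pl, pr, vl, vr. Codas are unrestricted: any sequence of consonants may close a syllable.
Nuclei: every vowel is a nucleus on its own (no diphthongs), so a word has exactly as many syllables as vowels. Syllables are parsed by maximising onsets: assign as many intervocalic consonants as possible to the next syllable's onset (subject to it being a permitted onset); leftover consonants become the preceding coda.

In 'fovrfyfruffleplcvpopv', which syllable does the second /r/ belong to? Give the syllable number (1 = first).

Nuclei (vowels): o, y, u, e, c, o → 6 syllables.
σ1/σ2 boundary: cluster /vrf/ — the longest permitted-onset suffix is /f/; onset = /f/, preceding coda = /vr/.
σ2/σ3 boundary: /fr/ — entire cluster is a permitted onset → onset /fr/, coda ∅.
σ3/σ4 boundary: cluster /ffl/ — the longest permitted-onset suffix is /fl/; onset = /fl/, preceding coda = /f/.
σ4/σ5 boundary: /pl/ — entire cluster is a permitted onset → onset /pl/, coda ∅.
σ5/σ6 boundary: /vp/; trying suffixes from longest down, /p/ is the first permitted one, so coda /v/ | onset /p/.
Result: fovr.fy.fruf.fle.plcv.popv.
The second /r/ is in the onset of syllable 3 (/fruf/).

3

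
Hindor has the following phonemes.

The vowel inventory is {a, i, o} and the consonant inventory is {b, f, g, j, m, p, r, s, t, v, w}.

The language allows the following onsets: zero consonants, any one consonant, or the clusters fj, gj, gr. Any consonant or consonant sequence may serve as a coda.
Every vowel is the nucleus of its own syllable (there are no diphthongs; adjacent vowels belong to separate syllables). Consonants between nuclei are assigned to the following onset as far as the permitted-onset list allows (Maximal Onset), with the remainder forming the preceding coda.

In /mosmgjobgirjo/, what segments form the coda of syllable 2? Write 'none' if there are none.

b

Vowels present: o, o, i, o; each is a nucleus, giving 4 syllables.
Between /o/ (V1) and /o/ (V2): /smgj/ — longest licit onset from the right is /gj/, leaving /sm/ as coda.
Between /o/ (V2) and /i/ (V3): /bg/ — longest licit onset from the right is /g/, leaving /b/ as coda.
Between /i/ (V3) and /o/ (V4): /rj/; trying suffixes from longest down, /j/ is the first permitted one, so coda /r/ | onset /j/.
So the parse is mosm.gjob.gir.jo.
Syllable 2 is /gjob/: onset /gj/, nucleus /o/, coda /b/.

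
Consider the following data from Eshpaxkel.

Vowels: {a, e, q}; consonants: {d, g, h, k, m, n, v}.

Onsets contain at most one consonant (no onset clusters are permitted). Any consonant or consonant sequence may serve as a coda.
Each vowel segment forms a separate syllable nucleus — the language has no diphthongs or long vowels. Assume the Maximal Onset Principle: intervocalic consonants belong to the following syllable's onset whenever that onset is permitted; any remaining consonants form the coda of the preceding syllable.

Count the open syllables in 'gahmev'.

The vowels are a, e — 2 nuclei, so 2 syllables.
Between /a/ (V1) and /e/ (V2): /hm/; trying suffixes from longest down, /m/ is the first permitted one, so coda /h/ | onset /m/.
Result: gah.mev.
Classifying each syllable: /gah/ (closed), /mev/ (closed).
Open syllables: 0.

0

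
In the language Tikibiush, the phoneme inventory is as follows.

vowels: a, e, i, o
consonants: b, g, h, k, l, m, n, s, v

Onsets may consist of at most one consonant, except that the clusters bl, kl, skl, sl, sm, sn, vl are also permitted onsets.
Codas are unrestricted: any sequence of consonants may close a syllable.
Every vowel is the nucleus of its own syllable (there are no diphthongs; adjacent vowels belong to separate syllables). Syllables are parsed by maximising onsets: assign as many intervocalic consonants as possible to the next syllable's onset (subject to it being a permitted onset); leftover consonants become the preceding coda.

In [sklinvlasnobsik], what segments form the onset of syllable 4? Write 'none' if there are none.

The vowels are i, a, o, i — 4 nuclei, so 4 syllables.
V1 /i/ – V2 /a/: /nvl/ splits as /n/ + /vl/ (/vl/ is the longest suffix that is a licit onset).
V2 /a/ – V3 /o/: /sn/ is a licit onset in full, so it all attaches to the next syllable.
V3 /o/ – V4 /i/: cluster /bs/ — the longest permitted-onset suffix is /s/; onset = /s/, preceding coda = /b/.
Putting it together: sklin.vla.snob.sik.
Syllable 4 is /sik/: onset /s/, nucleus /i/, coda /k/.

s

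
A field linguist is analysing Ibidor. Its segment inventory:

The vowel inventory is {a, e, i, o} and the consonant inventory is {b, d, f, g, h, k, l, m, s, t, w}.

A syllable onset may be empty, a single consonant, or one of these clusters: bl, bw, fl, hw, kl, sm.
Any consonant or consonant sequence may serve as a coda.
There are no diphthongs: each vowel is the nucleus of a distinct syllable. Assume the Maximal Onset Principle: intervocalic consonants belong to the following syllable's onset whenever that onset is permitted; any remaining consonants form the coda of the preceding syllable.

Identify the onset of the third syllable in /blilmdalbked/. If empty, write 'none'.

k

Vowels present: i, a, e; each is a nucleus, giving 3 syllables.
Between /i/ (V1) and /a/ (V2): /lmd/ splits as /lm/ + /d/ (/d/ is the longest suffix that is a licit onset).
Between /a/ (V2) and /e/ (V3): /lbk/ splits as /lb/ + /k/ (/k/ is the longest suffix that is a licit onset).
Result: blilm.dalb.ked.
Syllable 3 is /ked/: onset /k/, nucleus /e/, coda /d/.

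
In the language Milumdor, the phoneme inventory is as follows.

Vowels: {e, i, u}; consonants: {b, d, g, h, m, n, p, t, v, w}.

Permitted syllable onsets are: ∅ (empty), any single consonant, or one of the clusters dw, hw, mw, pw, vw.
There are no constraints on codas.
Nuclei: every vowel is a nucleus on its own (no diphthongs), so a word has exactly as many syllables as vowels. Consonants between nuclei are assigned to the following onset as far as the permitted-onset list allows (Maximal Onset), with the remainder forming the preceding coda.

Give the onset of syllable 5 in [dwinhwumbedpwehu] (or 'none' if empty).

Vowels present: i, u, e, e, u; each is a nucleus, giving 5 syllables.
σ1/σ2 boundary: cluster /nhw/ — the longest permitted-onset suffix is /hw/; onset = /hw/, preceding coda = /n/.
σ2/σ3 boundary: cluster /mb/ — the longest permitted-onset suffix is /b/; onset = /b/, preceding coda = /m/.
σ3/σ4 boundary: /dpw/ splits as /d/ + /pw/ (/pw/ is the longest suffix that is a licit onset).
σ4/σ5 boundary: /h/ is a single consonant, so it becomes the next onset.
Result: dwin.hwum.bed.pwe.hu.
Syllable 5 is /hu/: onset /h/, nucleus /u/, coda ∅.

h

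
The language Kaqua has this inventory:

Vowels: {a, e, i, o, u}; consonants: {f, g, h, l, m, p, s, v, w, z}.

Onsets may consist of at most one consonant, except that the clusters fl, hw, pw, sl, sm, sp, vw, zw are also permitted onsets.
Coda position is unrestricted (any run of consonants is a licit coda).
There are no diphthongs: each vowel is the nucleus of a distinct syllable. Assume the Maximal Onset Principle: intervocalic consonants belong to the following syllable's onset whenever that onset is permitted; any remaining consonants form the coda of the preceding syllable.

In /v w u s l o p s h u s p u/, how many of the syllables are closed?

Nuclei (vowels): u, o, u, u → 4 syllables.
Between /u/ (V1) and /o/ (V2): /sl/ — entire cluster is a permitted onset → onset /sl/, coda ∅.
Between /o/ (V2) and /u/ (V3): /psh/; trying suffixes from longest down, /h/ is the first permitted one, so coda /ps/ | onset /h/.
Between /u/ (V3) and /u/ (V4): /sp/ is a licit onset in full, so it all attaches to the next syllable.
So the parse is vwu.slops.hu.spu.
Classifying each syllable: /vwu/ (open), /slops/ (closed), /hu/ (open), /spu/ (open).
Closed syllables: 1.

1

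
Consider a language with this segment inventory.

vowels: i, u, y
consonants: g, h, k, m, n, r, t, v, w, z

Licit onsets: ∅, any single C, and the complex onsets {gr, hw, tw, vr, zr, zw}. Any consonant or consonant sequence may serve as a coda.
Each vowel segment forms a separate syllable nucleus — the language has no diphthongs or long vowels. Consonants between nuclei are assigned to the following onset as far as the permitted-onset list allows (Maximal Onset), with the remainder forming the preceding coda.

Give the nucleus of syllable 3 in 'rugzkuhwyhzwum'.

Vowels present: u, u, y, u; each is a nucleus, giving 4 syllables.
The third nucleus (vowel 3 from the left) is /y/.

y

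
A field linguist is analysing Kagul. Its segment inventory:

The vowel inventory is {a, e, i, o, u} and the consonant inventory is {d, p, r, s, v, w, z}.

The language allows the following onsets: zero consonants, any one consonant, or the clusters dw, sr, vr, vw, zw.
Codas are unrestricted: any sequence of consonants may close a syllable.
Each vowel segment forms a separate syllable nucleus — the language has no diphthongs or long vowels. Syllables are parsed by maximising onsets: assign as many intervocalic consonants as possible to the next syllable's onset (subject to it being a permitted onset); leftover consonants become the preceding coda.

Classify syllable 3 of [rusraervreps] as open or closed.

Nuclei (vowels): u, a, e, e → 4 syllables.
σ1/σ2 boundary: cluster /sr/ — /sr/ is itself a permitted onset, so the whole cluster goes right; preceding coda = ∅.
σ2/σ3 boundary: no consonants, so the boundary falls immediately after /a/.
σ3/σ4 boundary: /rvr/ — longest licit onset from the right is /vr/, leaving /r/ as coda.
Result: ru.sra.er.vreps.
Syllable 3 is /er/ with coda /r/, so it is closed.

closed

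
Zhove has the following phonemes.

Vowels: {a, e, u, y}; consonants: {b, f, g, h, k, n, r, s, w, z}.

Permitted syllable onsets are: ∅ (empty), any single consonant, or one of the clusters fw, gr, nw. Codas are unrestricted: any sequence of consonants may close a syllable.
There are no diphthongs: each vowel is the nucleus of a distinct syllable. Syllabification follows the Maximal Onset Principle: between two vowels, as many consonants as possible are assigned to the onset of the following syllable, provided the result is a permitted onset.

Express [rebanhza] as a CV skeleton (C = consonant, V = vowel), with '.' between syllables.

CV.CVCC.CV

Vowels present: e, a, a; each is a nucleus, giving 3 syllables.
V1 /e/ – V2 /a/: /b/ → onset of the next syllable (single consonants are always licit onsets).
V2 /a/ – V3 /a/: /nhz/ — longest licit onset from the right is /z/, leaving /nh/ as coda.
Syllabification: re.banh.za.
Mapping each syllable to C/V: /re/ → CV, /banh/ → CVCC, /za/ → CV.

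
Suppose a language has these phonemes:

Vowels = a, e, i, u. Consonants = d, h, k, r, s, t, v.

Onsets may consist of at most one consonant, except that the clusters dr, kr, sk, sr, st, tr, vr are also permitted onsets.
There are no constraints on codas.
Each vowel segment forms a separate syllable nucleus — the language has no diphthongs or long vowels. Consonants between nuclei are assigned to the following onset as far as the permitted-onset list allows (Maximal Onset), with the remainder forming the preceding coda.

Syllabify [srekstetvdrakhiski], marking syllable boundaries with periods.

The vowels are e, e, a, i, i — 5 nuclei, so 5 syllables.
Between /e/ (V1) and /e/ (V2): /kst/ — longest licit onset from the right is /st/, leaving /k/ as coda.
Between /e/ (V2) and /a/ (V3): /tvdr/ — longest licit onset from the right is /dr/, leaving /tv/ as coda.
Between /a/ (V3) and /i/ (V4): /kh/ — longest licit onset from the right is /h/, leaving /k/ as coda.
Between /i/ (V4) and /i/ (V5): cluster /sk/ — /sk/ is itself a permitted onset, so the whole cluster goes right; preceding coda = ∅.

srek.stetv.drak.hi.ski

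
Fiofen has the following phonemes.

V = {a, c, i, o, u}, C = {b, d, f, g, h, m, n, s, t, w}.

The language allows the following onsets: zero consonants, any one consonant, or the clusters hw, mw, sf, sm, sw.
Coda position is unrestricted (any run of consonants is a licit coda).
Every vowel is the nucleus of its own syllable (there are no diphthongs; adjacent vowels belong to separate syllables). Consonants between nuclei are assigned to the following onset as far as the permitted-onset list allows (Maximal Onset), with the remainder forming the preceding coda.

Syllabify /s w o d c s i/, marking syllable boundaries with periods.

swo.dc.si

Vowels present: o, c, i; each is a nucleus, giving 3 syllables.
Between /o/ (V1) and /c/ (V2): /d/ → onset of the next syllable (single consonants are always licit onsets).
Between /c/ (V2) and /i/ (V3): /s/ → onset of the next syllable (single consonants are always licit onsets).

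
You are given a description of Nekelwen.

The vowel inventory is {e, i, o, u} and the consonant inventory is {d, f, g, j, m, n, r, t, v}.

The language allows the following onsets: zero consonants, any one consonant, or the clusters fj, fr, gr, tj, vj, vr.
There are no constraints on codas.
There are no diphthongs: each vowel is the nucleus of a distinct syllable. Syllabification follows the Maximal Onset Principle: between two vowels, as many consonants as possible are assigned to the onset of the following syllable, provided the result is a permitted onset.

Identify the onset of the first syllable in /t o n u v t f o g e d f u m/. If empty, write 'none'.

The vowels are o, u, o, e, u — 5 nuclei, so 5 syllables.
σ1/σ2 boundary: /n/ is a single consonant, so it becomes the next onset.
σ2/σ3 boundary: /vtf/ — longest licit onset from the right is /f/, leaving /vt/ as coda.
σ3/σ4 boundary: /g/ → onset of the next syllable (single consonants are always licit onsets).
σ4/σ5 boundary: /df/ splits as /d/ + /f/ (/f/ is the longest suffix that is a licit onset).
Putting it together: to.nuvt.fo.ged.fum.
Syllable 1 is /to/: onset /t/, nucleus /o/, coda ∅.

t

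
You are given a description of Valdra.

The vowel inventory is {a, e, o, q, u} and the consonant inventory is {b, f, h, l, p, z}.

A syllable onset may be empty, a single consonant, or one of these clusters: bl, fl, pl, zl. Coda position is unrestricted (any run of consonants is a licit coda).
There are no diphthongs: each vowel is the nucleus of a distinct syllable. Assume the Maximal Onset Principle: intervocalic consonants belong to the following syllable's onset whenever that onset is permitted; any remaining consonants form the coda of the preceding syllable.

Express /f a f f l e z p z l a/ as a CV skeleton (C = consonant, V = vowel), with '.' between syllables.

Vowels present: a, e, a; each is a nucleus, giving 3 syllables.
V1 /a/ – V2 /e/: /ffl/ splits as /f/ + /fl/ (/fl/ is the longest suffix that is a licit onset).
V2 /e/ – V3 /a/: /zpzl/; trying suffixes from longest down, /zl/ is the first permitted one, so coda /zp/ | onset /zl/.
Result: faf.flezp.zla.
Mapping each syllable to C/V: /faf/ → CVC, /flezp/ → CCVCC, /zla/ → CCV.

CVC.CCVCC.CCV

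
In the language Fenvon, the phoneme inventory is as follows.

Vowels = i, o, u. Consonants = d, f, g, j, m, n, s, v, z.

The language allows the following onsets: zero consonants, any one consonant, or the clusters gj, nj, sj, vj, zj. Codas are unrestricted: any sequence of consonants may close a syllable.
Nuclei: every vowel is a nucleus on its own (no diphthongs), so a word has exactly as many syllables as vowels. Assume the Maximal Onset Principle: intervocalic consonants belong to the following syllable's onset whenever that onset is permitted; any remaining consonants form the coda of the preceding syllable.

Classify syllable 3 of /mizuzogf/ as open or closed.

closed

The vowels are i, u, o — 3 nuclei, so 3 syllables.
σ1/σ2 boundary: /z/ → onset of the next syllable (single consonants are always licit onsets).
σ2/σ3 boundary: /z/ → onset of the next syllable (single consonants are always licit onsets).
Syllabification: mi.zu.zogf.
Syllable 3 is /zogf/ with coda /gf/, so it is closed.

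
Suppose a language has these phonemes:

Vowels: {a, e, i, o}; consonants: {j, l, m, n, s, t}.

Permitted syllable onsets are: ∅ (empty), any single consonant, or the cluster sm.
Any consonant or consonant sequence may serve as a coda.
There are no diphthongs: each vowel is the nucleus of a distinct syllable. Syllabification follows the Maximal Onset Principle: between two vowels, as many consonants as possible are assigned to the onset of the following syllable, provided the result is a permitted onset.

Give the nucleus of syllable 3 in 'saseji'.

i

Vowels present: a, e, i; each is a nucleus, giving 3 syllables.
The third nucleus (vowel 3 from the left) is /i/.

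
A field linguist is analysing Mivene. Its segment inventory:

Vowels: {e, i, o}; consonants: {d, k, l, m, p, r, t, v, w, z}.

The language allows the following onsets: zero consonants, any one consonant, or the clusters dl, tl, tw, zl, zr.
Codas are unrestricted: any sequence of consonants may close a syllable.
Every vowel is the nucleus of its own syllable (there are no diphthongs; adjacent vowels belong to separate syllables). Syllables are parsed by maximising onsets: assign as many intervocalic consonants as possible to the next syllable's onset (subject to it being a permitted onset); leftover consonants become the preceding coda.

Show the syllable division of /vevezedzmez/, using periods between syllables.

ve.ve.zedz.mez

The vowels are e, e, e, e — 4 nuclei, so 4 syllables.
σ1/σ2 boundary: just /v/ — single C goes to the following onset.
σ2/σ3 boundary: /z/ → onset of the next syllable (single consonants are always licit onsets).
σ3/σ4 boundary: /dzm/; trying suffixes from longest down, /m/ is the first permitted one, so coda /dz/ | onset /m/.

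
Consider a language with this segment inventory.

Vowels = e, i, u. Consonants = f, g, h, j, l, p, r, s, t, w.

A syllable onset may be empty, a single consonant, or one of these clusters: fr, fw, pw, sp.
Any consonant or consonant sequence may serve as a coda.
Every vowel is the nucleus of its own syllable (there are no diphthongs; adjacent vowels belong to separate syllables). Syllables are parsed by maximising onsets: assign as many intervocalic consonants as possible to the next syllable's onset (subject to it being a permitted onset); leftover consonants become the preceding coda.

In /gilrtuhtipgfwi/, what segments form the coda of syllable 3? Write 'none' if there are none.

pg

Vowels present: i, u, i, i; each is a nucleus, giving 4 syllables.
/i…u/ gap (V1→V2): cluster /lrt/ — the longest permitted-onset suffix is /t/; onset = /t/, preceding coda = /lr/.
/u…i/ gap (V2→V3): /ht/ splits as /h/ + /t/ (/t/ is the longest suffix that is a licit onset).
/i…i/ gap (V3→V4): cluster /pgfw/ — the longest permitted-onset suffix is /fw/; onset = /fw/, preceding coda = /pg/.
So the parse is gilr.tuh.tipg.fwi.
Syllable 3 is /tipg/: onset /t/, nucleus /i/, coda /pg/.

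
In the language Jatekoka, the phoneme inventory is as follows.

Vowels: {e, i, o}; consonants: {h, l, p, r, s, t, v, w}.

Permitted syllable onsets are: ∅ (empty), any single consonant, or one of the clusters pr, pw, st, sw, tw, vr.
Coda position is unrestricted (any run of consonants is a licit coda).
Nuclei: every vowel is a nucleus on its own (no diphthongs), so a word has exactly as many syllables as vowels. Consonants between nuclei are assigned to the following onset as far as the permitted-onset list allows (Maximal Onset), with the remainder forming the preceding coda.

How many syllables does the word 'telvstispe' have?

3

Vowels present: e, i, e; each is a nucleus, giving 3 syllables.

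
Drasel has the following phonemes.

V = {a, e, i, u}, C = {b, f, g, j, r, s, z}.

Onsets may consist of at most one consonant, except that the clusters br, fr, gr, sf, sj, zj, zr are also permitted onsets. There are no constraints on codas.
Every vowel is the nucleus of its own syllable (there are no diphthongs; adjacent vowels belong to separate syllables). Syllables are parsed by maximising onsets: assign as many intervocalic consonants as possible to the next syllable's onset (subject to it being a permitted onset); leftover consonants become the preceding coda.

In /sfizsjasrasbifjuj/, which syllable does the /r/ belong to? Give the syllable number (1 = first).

3

The vowels are i, a, a, i, u — 5 nuclei, so 5 syllables.
σ1/σ2 boundary: cluster /zsj/ — the longest permitted-onset suffix is /sj/; onset = /sj/, preceding coda = /z/.
σ2/σ3 boundary: /sr/ — longest licit onset from the right is /r/, leaving /s/ as coda.
σ3/σ4 boundary: cluster /sb/ — the longest permitted-onset suffix is /b/; onset = /b/, preceding coda = /s/.
σ4/σ5 boundary: /fj/; trying suffixes from longest down, /j/ is the first permitted one, so coda /f/ | onset /j/.
Result: sfiz.sjas.ras.bif.juj.
The /r/ is in the onset of syllable 3 (/ras/).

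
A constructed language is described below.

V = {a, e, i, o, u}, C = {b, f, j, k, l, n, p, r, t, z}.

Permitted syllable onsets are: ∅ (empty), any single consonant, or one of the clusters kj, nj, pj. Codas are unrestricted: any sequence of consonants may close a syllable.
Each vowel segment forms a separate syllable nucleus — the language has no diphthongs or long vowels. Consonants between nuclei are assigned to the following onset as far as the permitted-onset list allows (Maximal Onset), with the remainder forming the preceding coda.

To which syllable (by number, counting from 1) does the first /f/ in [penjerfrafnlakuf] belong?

Nuclei (vowels): e, e, a, a, u → 5 syllables.
Between /e/ (V1) and /e/ (V2): cluster /nj/ — /nj/ is itself a permitted onset, so the whole cluster goes right; preceding coda = ∅.
Between /e/ (V2) and /a/ (V3): /rfr/ — longest licit onset from the right is /r/, leaving /rf/ as coda.
Between /a/ (V3) and /a/ (V4): /fnl/; trying suffixes from longest down, /l/ is the first permitted one, so coda /fn/ | onset /l/.
Between /a/ (V4) and /u/ (V5): just /k/ — single C goes to the following onset.
Putting it together: pe.njerf.rafn.la.kuf.
The first /f/ is in the coda of syllable 2 (/njerf/).

2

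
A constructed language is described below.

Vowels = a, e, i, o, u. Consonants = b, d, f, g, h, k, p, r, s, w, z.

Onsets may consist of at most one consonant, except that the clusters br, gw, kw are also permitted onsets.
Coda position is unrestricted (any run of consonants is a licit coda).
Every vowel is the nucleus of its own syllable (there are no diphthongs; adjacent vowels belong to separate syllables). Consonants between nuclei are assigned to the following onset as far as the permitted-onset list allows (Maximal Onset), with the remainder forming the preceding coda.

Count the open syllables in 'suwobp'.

1

The vowels are u, o — 2 nuclei, so 2 syllables.
V1 /u/ – V2 /o/: /w/ is a single consonant, so it becomes the next onset.
Result: su.wobp.
Classifying each syllable: /su/ (open), /wobp/ (closed).
Open syllables: 1.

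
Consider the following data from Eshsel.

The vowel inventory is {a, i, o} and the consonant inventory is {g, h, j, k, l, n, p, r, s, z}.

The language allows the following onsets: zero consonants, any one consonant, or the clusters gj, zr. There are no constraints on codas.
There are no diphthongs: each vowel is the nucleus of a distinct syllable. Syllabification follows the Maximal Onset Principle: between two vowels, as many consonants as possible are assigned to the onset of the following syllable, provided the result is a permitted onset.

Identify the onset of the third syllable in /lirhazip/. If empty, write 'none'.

Nuclei (vowels): i, a, i → 3 syllables.
V1 /i/ – V2 /a/: /rh/ — longest licit onset from the right is /h/, leaving /r/ as coda.
V2 /a/ – V3 /i/: /z/ is a single consonant, so it becomes the next onset.
So the parse is lir.ha.zip.
Syllable 3 is /zip/: onset /z/, nucleus /i/, coda /p/.

z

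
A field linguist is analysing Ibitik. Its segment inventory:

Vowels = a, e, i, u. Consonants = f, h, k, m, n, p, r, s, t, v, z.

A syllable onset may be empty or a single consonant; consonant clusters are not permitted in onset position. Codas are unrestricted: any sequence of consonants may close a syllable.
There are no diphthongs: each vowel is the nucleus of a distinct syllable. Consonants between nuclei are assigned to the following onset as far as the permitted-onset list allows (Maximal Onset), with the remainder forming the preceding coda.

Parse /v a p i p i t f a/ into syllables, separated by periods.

va.pi.pit.fa

The vowels are a, i, i, a — 4 nuclei, so 4 syllables.
σ1/σ2 boundary: /p/ → onset of the next syllable (single consonants are always licit onsets).
σ2/σ3 boundary: /p/ is a single consonant, so it becomes the next onset.
σ3/σ4 boundary: /tf/; trying suffixes from longest down, /f/ is the first permitted one, so coda /t/ | onset /f/.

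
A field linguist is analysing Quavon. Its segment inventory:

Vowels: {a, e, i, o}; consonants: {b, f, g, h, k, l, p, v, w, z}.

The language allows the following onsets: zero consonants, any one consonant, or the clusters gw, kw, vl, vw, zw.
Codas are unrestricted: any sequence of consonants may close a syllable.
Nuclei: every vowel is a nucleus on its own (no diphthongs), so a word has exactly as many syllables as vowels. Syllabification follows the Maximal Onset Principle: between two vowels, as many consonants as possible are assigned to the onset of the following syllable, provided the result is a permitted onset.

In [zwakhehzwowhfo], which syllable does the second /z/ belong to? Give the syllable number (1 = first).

3

Vowels present: a, e, o, o; each is a nucleus, giving 4 syllables.
σ1/σ2 boundary: /kh/ — longest licit onset from the right is /h/, leaving /k/ as coda.
σ2/σ3 boundary: cluster /hzw/ — the longest permitted-onset suffix is /zw/; onset = /zw/, preceding coda = /h/.
σ3/σ4 boundary: /whf/ — longest licit onset from the right is /f/, leaving /wh/ as coda.
So the parse is zwak.heh.zwowh.fo.
The second /z/ is in the onset of syllable 3 (/zwowh/).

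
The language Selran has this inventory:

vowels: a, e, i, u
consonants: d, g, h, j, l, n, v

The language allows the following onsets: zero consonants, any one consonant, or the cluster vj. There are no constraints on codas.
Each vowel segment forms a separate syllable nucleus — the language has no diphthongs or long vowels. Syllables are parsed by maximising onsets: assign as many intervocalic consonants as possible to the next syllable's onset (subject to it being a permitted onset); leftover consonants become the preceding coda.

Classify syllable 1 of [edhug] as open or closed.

closed

Vowels present: e, u; each is a nucleus, giving 2 syllables.
V1 /e/ – V2 /u/: /dh/ — longest licit onset from the right is /h/, leaving /d/ as coda.
So the parse is ed.hug.
Syllable 1 is /ed/ with coda /d/, so it is closed.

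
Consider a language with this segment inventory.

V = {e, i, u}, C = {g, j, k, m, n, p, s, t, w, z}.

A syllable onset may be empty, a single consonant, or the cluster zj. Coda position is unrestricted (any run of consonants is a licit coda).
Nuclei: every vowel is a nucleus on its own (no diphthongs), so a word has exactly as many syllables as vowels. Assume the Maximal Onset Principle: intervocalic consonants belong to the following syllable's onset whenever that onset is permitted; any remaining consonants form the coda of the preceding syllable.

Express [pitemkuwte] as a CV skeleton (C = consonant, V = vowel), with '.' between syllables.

CV.CVC.CVC.CV

The vowels are i, e, u, e — 4 nuclei, so 4 syllables.
σ1/σ2 boundary: /t/ is a single consonant, so it becomes the next onset.
σ2/σ3 boundary: cluster /mk/ — the longest permitted-onset suffix is /k/; onset = /k/, preceding coda = /m/.
σ3/σ4 boundary: /wt/; trying suffixes from longest down, /t/ is the first permitted one, so coda /w/ | onset /t/.
So the parse is pi.tem.kuw.te.
Mapping each syllable to C/V: /pi/ → CV, /tem/ → CVC, /kuw/ → CVC, /te/ → CV.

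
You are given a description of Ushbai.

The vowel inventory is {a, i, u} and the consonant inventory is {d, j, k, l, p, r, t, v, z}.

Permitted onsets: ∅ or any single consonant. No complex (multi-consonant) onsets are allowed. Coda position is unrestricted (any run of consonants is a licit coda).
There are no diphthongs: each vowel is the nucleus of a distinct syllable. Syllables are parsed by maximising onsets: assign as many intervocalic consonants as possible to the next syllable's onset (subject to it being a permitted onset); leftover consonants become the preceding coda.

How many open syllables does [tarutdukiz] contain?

Vowels present: a, u, u, i; each is a nucleus, giving 4 syllables.
σ1/σ2 boundary: /r/ → onset of the next syllable (single consonants are always licit onsets).
σ2/σ3 boundary: /td/ splits as /t/ + /d/ (/d/ is the longest suffix that is a licit onset).
σ3/σ4 boundary: /k/ is a single consonant, so it becomes the next onset.
Syllabification: ta.rut.du.kiz.
Classifying each syllable: /ta/ (open), /rut/ (closed), /du/ (open), /kiz/ (closed).
Open syllables: 2.

2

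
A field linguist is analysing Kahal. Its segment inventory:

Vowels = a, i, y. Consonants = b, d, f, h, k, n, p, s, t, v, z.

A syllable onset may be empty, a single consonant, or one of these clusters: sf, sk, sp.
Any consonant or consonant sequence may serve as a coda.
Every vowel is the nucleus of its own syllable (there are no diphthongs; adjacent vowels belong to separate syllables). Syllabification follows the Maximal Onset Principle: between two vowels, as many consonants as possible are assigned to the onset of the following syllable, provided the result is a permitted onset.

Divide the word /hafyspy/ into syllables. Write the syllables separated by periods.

ha.fy.spy

Nuclei (vowels): a, y, y → 3 syllables.
/a…y/ gap (V1→V2): /f/ is a single consonant, so it becomes the next onset.
/y…y/ gap (V2→V3): /sp/ — entire cluster is a permitted onset → onset /sp/, coda ∅.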